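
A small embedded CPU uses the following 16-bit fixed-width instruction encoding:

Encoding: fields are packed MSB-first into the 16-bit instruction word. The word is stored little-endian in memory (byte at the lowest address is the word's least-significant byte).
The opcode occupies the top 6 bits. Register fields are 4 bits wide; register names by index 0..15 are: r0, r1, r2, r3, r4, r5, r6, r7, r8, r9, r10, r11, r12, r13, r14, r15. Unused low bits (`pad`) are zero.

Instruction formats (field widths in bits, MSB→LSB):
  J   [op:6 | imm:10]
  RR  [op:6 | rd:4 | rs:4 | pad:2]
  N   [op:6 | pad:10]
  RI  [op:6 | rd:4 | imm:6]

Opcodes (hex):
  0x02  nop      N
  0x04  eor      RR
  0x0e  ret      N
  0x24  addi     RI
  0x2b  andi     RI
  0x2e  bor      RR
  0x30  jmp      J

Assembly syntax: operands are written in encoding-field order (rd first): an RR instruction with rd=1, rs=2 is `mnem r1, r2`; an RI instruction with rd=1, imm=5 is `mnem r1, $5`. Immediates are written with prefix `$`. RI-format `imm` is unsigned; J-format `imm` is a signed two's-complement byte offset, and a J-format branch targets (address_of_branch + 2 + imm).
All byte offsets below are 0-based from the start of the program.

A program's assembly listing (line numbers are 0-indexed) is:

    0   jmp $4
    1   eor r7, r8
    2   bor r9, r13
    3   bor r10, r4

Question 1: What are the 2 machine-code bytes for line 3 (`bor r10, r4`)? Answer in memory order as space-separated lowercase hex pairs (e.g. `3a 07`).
L3: bor op=0x2e:6|rd=10:4|rs=4:4|pad=0:2 ⇒ 0xba90 ⇒ little 90 ba

90 ba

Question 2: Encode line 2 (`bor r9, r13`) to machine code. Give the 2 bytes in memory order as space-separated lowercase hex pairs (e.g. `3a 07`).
74 ba

2. bor fields op=0x2e:6|rd=9:4|rs=13:4|pad=0:2 → word ba74h → 74 ba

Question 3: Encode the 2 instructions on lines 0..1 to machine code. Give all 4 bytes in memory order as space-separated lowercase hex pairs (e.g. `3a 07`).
L0: jmp op=0x30:6|imm=4:10 ⇒ 0xc004 ⇒ little 04 c0
L1: eor op=0x4:6|rd=7:4|rs=8:4|pad=0:2 ⇒ 0x11e0 ⇒ little e0 11

04 c0 e0 11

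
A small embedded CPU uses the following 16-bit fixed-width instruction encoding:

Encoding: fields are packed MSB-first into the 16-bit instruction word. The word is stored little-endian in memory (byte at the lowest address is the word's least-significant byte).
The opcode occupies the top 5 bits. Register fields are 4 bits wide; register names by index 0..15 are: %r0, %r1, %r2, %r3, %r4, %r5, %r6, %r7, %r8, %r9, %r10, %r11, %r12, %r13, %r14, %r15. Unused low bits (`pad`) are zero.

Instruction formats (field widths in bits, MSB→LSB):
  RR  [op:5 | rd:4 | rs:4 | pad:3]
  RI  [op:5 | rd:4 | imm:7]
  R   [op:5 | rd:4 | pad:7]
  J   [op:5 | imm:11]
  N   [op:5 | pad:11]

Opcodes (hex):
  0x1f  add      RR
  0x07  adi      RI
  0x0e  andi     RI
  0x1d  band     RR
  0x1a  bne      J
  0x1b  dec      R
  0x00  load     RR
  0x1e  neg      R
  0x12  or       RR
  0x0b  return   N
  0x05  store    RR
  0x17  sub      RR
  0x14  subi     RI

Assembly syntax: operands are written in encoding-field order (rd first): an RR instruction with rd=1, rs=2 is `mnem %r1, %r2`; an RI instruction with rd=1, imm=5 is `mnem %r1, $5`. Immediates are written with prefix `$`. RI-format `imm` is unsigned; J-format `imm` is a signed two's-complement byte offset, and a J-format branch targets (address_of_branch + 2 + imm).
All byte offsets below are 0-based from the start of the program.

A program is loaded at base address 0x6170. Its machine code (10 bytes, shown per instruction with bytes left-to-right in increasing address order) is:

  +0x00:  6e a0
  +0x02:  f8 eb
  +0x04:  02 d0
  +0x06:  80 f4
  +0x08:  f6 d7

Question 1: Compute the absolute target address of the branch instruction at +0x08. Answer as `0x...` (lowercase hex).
0x6170

[08] f6 d7 → 0xd7f6
  op=0xd7f6>>11=0x1a ⇒ bne (J)
  imm@[10:0]=0x7f6 (s11→-10) ⇒ $-10
  target = base 0x6170 + off 0x08 + 2 + imm -10 = 0x6170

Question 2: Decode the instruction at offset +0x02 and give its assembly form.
band %r7, %r15

[02] f8 eb → 0xebf8
  top 5b → 0x1d → band [RR]
  [10:7] rd=7 = %r7
  [6:3] rs=15 = %r15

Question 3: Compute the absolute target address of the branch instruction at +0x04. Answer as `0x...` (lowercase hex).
0x6178

+0x04: 02 d0 ⇒ word 0xd002 (little)
  top 5b → 0x1a → bne [J]
  imm: (w>>0)&0x7ff=0x2 → $2
  target = base 0x6170 + off 0x04 + 2 + imm 2 = 0x6178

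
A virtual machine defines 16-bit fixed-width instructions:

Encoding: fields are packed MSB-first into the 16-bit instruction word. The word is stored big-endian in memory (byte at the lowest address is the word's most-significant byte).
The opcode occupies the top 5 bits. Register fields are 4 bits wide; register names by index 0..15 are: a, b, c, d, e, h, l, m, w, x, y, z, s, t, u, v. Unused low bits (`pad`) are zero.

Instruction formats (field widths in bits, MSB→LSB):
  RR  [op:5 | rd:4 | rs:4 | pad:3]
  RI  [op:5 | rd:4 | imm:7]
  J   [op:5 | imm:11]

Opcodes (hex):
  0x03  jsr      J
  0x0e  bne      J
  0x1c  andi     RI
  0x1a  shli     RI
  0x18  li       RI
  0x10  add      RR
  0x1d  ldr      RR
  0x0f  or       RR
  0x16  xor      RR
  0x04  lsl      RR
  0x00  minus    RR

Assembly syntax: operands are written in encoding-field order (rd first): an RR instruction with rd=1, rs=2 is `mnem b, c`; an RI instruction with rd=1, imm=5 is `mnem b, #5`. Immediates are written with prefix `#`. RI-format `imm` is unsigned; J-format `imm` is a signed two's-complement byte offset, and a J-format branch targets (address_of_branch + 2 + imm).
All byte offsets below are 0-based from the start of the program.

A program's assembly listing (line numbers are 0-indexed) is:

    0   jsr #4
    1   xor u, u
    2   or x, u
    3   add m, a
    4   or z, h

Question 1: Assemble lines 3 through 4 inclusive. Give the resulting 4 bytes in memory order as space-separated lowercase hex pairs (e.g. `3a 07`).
L3: add op=0x10:5|rd=7:4|rs=0:4|pad=0:3 ⇒ 0x8380 ⇒ big 83 80
L4: or op=0xf:5|rd=11:4|rs=5:4|pad=0:3 ⇒ 0x7da8 ⇒ big 7d a8

83 80 7d a8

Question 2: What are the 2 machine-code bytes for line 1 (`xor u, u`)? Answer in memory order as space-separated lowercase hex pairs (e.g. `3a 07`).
b7 70

1. xor fields op=0x16:5|rd=14:4|rs=14:4|pad=0:3 → word b770h → b7 70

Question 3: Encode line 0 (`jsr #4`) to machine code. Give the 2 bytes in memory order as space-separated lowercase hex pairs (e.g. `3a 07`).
18 04

L0: jsr op=0x3:5|imm=4:11 ⇒ 0x1804 ⇒ big 18 04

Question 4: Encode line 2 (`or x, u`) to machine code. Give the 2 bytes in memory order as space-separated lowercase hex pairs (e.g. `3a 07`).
L2: or op=0xf:5|rd=9:4|rs=14:4|pad=0:3 ⇒ 0x7cf0 ⇒ big 7c f0

7c f0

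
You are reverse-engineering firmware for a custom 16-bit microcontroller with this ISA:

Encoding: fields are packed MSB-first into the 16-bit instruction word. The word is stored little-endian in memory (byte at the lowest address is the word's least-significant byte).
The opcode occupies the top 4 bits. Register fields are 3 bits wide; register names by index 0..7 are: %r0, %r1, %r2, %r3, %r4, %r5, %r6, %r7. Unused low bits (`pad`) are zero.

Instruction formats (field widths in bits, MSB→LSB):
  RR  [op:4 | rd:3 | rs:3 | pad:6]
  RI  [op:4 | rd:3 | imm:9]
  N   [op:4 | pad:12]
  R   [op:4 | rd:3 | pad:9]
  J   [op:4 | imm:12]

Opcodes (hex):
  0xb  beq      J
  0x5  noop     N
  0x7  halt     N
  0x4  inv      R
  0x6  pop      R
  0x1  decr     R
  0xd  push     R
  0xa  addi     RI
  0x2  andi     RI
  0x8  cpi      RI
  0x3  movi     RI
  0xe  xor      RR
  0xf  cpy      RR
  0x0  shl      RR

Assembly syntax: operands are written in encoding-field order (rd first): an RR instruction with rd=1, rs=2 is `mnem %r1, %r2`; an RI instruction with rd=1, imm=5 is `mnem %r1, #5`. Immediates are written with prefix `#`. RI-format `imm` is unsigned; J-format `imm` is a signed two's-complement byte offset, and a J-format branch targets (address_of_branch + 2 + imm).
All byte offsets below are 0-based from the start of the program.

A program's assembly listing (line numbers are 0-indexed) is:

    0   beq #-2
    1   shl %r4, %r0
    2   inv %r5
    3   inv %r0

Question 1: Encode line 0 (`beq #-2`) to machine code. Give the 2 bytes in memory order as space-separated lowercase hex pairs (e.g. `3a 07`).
fe bf

0. beq fields op=0xb:4|imm=-2:12 → word bffeh → fe bf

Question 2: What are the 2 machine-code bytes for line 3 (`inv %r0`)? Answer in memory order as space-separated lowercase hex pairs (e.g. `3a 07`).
00 40

3. inv fields op=0x4:4|rd=0:3|pad=0:9 → word 4000h → 00 40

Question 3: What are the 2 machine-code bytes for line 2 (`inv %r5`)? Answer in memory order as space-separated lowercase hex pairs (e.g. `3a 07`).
00 4a

line 2 (inv): pack op=0x4:4|rd=5:3|pad=0:9 = 0x4a00; little→ 00 4a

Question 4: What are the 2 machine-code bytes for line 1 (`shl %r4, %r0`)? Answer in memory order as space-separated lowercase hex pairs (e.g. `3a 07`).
00 08

L1: shl op=0x0:4|rd=4:3|rs=0:3|pad=0:6 ⇒ 0x0800 ⇒ little 00 08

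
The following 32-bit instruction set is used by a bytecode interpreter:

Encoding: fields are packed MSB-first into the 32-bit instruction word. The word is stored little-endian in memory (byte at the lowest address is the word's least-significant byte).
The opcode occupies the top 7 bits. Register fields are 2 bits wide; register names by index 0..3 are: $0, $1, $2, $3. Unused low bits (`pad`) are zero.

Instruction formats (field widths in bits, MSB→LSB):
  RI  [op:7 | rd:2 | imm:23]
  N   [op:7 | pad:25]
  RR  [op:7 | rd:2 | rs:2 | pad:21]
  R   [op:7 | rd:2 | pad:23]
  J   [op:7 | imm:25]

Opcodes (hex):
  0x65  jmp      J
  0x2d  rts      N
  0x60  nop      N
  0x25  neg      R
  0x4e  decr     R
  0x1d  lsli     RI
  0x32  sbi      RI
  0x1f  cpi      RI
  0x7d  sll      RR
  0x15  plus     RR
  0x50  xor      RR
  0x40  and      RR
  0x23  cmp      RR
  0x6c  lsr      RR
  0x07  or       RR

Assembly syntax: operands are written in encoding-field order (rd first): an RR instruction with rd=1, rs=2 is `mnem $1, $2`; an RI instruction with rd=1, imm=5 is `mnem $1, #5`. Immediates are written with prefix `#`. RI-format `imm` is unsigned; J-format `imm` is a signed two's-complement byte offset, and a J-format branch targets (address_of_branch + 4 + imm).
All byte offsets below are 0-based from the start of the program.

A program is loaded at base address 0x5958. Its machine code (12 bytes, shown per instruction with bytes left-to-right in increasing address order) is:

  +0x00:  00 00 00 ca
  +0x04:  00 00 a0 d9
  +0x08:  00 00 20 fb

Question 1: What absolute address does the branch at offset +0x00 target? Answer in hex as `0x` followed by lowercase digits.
0x595c

+0x00: 00 00 00 ca ⇒ word 0xca000000 (little)
  opcode bits[31:25]=0x65: jmp/J
  imm@[24:0]=0x0 ⇒ #0
  target = base 0x5958 + off 0x00 + 4 + imm 0 = 0x595c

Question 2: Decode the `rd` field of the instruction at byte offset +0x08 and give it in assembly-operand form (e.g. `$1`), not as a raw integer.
[08] 00 00 20 fb → 0xfb200000
  opcode bits[31:25]=0x7d: sll/RR
  [24:23] rd=2 = $2
  [22:21] rs=1 = $1

$2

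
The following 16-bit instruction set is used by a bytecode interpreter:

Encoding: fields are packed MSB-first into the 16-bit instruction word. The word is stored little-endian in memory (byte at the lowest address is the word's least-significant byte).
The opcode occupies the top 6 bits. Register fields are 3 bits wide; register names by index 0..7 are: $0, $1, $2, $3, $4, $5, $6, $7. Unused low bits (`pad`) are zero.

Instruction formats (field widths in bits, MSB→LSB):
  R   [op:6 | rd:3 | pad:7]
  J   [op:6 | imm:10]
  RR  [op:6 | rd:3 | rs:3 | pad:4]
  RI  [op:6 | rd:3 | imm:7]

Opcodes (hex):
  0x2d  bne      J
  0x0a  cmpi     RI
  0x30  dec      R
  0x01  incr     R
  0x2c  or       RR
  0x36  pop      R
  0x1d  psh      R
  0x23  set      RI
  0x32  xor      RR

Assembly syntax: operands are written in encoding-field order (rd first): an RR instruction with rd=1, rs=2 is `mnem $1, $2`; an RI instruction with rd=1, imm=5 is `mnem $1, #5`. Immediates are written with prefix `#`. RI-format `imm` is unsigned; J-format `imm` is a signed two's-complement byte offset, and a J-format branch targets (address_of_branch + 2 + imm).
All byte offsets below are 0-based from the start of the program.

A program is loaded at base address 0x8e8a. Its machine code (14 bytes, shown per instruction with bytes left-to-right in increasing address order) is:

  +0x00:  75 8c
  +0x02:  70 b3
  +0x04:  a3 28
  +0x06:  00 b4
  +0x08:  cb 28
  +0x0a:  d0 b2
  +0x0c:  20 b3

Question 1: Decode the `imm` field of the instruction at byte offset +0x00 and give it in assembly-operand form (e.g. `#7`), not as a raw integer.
@+00  little-endian(75 8c) = 0x8c75
  opcode bits[15:10]=0x23: set/RI
  rd@[9:7]=0x0 ⇒ $0
  imm@[6:0]=0x75 ⇒ #117

#117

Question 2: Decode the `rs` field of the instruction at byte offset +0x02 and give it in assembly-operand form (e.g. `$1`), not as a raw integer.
$7

off 0x02: read 70 b3 as little → 0xb370
  top 6b → 0x2c → or [RR]
  rd@[9:7]=0x6 ⇒ $6
  rs@[6:4]=0x7 ⇒ $7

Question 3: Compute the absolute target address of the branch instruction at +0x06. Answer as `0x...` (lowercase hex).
0x8e92

+0x06: 00 b4 ⇒ word 0xb400 (little)
  op=0xb400>>10=0x2d ⇒ bne (J)
  [9:0] imm=0 = #0
  target = base 0x8e8a + off 0x06 + 2 + imm 0 = 0x8e92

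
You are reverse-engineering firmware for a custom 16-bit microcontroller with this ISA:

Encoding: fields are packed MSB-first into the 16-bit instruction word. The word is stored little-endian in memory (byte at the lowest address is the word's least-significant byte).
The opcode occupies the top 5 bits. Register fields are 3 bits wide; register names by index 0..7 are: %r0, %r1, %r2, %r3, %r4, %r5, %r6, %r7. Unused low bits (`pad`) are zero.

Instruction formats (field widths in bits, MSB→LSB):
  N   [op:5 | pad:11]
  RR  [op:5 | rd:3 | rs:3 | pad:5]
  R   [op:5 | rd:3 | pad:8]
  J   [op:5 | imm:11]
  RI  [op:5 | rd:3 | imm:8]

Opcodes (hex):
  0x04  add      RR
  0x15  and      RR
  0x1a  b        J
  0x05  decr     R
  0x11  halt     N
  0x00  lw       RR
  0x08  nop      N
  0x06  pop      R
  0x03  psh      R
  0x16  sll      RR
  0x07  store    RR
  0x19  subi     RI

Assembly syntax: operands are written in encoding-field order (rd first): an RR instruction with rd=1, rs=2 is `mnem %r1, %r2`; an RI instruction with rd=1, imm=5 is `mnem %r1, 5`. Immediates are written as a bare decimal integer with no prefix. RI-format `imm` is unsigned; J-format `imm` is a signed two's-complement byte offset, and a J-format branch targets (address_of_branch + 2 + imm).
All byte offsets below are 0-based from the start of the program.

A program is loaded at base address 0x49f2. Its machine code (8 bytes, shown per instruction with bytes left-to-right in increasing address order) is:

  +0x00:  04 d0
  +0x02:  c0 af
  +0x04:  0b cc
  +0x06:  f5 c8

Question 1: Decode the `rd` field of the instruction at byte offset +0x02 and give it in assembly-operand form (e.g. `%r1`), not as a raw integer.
%r7

@+02  little-endian(c0 af) = 0xafc0
  op=0xafc0>>11=0x15 ⇒ and (RR)
  [10:8] rd=7 = %r7
  [7:5] rs=6 = %r6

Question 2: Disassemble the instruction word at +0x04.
@+04  little-endian(0b cc) = 0xcc0b
  op=0xcc0b>>11=0x19 ⇒ subi (RI)
  [10:8] rd=4 = %r4
  [7:0] imm=11 = 11

subi %r4, 11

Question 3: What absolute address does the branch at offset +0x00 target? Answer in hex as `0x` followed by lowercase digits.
0x49f8

+0x00: 04 d0 ⇒ word 0xd004 (little)
  top 5b → 0x1a → b [J]
  imm: (w>>0)&0x7ff=0x4 → 4
  target = base 0x49f2 + off 0x00 + 2 + imm 4 = 0x49f8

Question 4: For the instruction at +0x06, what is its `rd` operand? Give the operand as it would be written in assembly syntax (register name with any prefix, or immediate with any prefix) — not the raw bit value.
+0x06: f5 c8 ⇒ word 0xc8f5 (little)
  top 5b → 0x19 → subi [RI]
  rd: (w>>8)&0x7=0x0 → %r0
  imm: (w>>0)&0xff=0xf5 → 245

%r0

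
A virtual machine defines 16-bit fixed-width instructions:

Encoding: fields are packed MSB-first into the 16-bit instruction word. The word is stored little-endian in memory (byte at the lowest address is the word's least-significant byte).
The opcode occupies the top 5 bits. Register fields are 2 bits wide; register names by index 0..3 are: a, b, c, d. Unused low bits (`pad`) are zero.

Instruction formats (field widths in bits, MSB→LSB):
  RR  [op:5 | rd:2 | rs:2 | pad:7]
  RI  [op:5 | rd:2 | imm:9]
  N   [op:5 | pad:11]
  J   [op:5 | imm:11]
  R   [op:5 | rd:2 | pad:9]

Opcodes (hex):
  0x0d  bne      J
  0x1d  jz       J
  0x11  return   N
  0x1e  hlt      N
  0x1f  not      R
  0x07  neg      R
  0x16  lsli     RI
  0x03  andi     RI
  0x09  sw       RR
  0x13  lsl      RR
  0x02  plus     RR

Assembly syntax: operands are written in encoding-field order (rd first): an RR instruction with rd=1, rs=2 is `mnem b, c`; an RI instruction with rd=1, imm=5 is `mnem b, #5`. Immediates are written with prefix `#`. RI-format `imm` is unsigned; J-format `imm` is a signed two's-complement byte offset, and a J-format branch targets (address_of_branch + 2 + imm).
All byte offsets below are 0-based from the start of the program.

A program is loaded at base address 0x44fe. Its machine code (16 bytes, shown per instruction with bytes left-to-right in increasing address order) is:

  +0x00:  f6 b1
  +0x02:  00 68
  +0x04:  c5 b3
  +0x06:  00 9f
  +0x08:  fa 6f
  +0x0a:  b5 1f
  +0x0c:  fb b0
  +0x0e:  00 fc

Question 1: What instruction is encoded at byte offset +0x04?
lsli b, #453

[04] c5 b3 → 0xb3c5
  opcode bits[15:11]=0x16: lsli/RI
  [10:9] rd=1 = b
  [8:0] imm=453 = #453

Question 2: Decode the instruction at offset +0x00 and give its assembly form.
lsli a, #502

+0x00: f6 b1 ⇒ word 0xb1f6 (little)
  op=0xb1f6>>11=0x16 ⇒ lsli (RI)
  [10:9] rd=0 = a
  [8:0] imm=502 = #502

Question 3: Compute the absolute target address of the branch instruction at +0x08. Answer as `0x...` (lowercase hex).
0x4502

@+08  little-endian(fa 6f) = 0x6ffa
  top 5b → 0xd → bne [J]
  imm@[10:0]=0x7fa (s11→-6) ⇒ #-6
  target = base 0x44fe + off 0x08 + 2 + imm -6 = 0x4502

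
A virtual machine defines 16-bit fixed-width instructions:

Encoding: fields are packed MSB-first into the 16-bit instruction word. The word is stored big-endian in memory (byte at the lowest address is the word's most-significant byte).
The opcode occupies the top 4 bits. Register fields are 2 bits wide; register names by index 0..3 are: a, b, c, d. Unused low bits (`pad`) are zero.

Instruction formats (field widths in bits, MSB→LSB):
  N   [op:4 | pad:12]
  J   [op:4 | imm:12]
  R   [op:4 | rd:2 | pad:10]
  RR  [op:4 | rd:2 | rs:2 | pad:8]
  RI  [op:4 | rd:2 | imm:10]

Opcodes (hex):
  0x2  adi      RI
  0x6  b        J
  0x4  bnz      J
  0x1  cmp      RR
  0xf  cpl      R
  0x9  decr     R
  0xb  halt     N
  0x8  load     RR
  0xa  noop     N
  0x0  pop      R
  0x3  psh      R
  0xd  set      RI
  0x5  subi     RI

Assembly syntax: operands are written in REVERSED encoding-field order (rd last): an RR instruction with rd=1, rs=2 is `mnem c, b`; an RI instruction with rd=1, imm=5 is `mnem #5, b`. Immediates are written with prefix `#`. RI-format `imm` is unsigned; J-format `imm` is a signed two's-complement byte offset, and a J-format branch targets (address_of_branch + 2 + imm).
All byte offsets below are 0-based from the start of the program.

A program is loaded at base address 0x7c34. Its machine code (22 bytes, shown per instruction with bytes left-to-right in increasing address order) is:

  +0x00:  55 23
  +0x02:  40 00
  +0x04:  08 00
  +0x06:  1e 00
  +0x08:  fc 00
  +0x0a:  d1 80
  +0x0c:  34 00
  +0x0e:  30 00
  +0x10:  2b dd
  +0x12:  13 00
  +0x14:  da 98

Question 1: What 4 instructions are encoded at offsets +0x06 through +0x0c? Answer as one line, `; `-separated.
@+06  big-endian(1e 00) = 0x1e00
  op=0x1e00>>12=0x1 ⇒ cmp (RR)
  [11:10] rd=3 = d
  [9:8] rs=2 = c
@+08  big-endian(fc 00) = 0xfc00
  op=0xfc00>>12=0xf ⇒ cpl (R)
  [11:10] rd=3 = d
@+0a  big-endian(d1 80) = 0xd180
  op=0xd180>>12=0xd ⇒ set (RI)
  [11:10] rd=0 = a
  [9:0] imm=384 = #384
@+0c  big-endian(34 00) = 0x3400
  op=0x3400>>12=0x3 ⇒ psh (R)
  [11:10] rd=1 = b

cmp c, d; cpl d; set #384, a; psh b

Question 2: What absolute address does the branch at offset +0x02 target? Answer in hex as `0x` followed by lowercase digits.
0x7c38

off 0x02: read 40 00 as big → 0x4000
  opcode bits[15:12]=0x4: bnz/J
  imm@[11:0]=0x0 ⇒ #0
  target = base 0x7c34 + off 0x02 + 2 + imm 0 = 0x7c38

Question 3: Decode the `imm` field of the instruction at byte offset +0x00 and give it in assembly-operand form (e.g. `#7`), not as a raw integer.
[00] 55 23 → 0x5523
  op=0x5523>>12=0x5 ⇒ subi (RI)
  rd@[11:10]=0x1 ⇒ b
  imm@[9:0]=0x123 ⇒ #291

#291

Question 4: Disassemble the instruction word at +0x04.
pop c

off 0x04: read 08 00 as big → 0x0800
  opcode bits[15:12]=0x0: pop/R
  rd@[11:10]=0x2 ⇒ c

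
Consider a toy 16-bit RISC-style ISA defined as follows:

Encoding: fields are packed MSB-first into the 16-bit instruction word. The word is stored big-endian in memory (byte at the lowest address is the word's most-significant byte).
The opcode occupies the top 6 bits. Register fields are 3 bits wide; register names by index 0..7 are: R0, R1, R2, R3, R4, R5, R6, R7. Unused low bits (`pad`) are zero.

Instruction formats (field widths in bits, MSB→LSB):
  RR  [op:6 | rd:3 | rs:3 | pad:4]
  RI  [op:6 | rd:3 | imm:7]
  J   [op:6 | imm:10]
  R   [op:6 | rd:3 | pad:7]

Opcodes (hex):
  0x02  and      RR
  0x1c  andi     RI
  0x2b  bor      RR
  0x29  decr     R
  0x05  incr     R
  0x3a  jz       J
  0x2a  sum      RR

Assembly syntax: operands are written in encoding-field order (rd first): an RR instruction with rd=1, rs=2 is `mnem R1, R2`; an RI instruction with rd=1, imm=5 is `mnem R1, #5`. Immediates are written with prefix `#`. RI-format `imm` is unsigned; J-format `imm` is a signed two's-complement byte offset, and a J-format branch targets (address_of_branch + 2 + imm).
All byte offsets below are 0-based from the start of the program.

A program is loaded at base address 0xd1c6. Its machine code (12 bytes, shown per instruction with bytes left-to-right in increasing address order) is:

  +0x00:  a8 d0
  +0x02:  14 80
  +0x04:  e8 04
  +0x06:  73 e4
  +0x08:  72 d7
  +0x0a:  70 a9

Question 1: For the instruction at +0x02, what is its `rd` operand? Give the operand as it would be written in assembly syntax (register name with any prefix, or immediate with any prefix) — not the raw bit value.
R1

+0x02: 14 80 ⇒ word 0x1480 (big)
  op=0x1480>>10=0x5 ⇒ incr (R)
  rd@[9:7]=0x1 ⇒ R1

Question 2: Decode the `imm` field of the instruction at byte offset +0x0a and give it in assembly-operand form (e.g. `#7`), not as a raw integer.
#41

[0a] 70 a9 → 0x70a9
  top 6b → 0x1c → andi [RI]
  [9:7] rd=1 = R1
  [6:0] imm=41 = #41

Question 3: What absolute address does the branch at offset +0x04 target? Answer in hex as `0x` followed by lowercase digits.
[04] e8 04 → 0xe804
  opcode bits[15:10]=0x3a: jz/J
  imm: (w>>0)&0x3ff=0x4 → #4
  target = base 0xd1c6 + off 0x04 + 2 + imm 4 = 0xd1d0

0xd1d0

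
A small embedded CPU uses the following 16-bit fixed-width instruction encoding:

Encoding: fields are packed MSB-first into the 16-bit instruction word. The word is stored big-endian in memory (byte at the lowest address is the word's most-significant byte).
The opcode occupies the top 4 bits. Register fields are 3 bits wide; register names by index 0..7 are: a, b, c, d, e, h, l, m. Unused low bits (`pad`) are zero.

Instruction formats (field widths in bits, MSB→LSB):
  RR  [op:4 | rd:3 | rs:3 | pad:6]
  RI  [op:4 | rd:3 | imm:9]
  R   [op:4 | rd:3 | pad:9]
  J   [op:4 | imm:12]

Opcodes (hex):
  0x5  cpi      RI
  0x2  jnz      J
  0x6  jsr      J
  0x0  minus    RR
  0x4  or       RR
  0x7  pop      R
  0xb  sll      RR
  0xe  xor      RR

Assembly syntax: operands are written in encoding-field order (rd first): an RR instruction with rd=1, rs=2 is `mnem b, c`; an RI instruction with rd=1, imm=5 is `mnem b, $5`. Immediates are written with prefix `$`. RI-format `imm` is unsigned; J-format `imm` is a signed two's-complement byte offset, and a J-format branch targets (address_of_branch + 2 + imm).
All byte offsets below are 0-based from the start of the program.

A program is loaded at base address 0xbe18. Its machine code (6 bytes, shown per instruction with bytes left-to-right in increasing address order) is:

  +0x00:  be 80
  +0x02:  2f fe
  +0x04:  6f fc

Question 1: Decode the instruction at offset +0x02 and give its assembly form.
jnz $-2

[02] 2f fe → 0x2ffe
  op=0x2ffe>>12=0x2 ⇒ jnz (J)
  [11:0] imm=4094 (s12→-2) = $-2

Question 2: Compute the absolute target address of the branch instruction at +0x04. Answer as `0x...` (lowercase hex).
0xbe1a

@+04  big-endian(6f fc) = 0x6ffc
  op=0x6ffc>>12=0x6 ⇒ jsr (J)
  imm@[11:0]=0xffc (s12→-4) ⇒ $-4
  target = base 0xbe18 + off 0x04 + 2 + imm -4 = 0xbe1a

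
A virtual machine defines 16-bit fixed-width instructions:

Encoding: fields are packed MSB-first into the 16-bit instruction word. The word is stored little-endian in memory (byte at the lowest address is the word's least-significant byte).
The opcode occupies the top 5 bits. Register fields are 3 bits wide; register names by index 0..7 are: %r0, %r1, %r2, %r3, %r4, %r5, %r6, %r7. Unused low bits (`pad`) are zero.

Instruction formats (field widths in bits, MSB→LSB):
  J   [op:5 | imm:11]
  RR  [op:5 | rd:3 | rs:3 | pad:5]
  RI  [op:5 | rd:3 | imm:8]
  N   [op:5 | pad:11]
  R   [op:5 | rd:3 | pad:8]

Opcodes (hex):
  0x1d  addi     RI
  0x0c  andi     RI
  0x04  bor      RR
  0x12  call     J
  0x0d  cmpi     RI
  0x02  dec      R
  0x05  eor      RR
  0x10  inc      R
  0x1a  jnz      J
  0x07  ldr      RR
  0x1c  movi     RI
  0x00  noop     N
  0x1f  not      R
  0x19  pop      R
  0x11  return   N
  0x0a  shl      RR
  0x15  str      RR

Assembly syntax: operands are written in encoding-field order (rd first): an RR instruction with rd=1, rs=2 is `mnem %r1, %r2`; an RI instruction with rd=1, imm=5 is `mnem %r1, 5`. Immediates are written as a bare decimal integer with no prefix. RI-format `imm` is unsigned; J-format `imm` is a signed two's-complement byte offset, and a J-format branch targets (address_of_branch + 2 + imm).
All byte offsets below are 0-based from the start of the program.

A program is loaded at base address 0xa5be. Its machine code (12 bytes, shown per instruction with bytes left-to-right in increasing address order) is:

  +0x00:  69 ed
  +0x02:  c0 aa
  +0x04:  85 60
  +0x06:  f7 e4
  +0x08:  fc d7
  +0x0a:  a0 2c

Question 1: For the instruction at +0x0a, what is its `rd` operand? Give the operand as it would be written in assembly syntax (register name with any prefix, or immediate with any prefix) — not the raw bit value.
%r4

off 0x0a: read a0 2c as little → 0x2ca0
  opcode bits[15:11]=0x5: eor/RR
  rd: (w>>8)&0x7=0x4 → %r4
  rs: (w>>5)&0x7=0x5 → %r5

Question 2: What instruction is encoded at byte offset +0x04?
andi %r0, 133

+0x04: 85 60 ⇒ word 0x6085 (little)
  opcode bits[15:11]=0xc: andi/RI
  [10:8] rd=0 = %r0
  [7:0] imm=133 = 133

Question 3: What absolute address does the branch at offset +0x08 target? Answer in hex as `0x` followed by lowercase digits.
0xa5c4

[08] fc d7 → 0xd7fc
  top 5b → 0x1a → jnz [J]
  imm: (w>>0)&0x7ff=0x7fc (s11→-4) → -4
  target = base 0xa5be + off 0x08 + 2 + imm -4 = 0xa5c4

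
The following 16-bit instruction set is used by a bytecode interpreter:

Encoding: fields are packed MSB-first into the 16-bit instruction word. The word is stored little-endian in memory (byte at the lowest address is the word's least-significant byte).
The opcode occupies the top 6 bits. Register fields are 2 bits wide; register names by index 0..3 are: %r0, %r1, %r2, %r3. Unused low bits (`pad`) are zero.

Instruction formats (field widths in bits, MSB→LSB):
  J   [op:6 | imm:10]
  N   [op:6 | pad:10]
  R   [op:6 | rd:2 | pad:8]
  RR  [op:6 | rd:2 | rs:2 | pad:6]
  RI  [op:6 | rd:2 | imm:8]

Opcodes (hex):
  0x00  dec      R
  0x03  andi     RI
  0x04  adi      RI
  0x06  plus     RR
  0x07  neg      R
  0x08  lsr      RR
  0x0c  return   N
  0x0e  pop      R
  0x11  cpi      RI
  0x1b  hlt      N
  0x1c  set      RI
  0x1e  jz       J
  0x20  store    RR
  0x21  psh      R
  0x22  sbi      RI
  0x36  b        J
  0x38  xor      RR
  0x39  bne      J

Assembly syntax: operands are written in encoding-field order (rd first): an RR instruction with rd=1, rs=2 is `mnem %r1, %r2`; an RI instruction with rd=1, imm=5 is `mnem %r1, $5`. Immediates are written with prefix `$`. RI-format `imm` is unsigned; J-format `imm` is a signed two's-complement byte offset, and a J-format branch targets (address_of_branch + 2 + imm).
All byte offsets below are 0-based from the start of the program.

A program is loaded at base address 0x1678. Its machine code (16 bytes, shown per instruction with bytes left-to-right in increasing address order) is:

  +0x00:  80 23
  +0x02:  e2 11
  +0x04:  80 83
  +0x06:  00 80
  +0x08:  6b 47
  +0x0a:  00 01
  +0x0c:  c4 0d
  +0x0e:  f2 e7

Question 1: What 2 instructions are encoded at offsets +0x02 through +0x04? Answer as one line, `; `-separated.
[02] e2 11 → 0x11e2
  op=0x11e2>>10=0x4 ⇒ adi (RI)
  rd@[9:8]=0x1 ⇒ %r1
  imm@[7:0]=0xe2 ⇒ $226
[04] 80 83 → 0x8380
  op=0x8380>>10=0x20 ⇒ store (RR)
  rd@[9:8]=0x3 ⇒ %r3
  rs@[7:6]=0x2 ⇒ %r2

adi %r1, $226; store %r3, %r2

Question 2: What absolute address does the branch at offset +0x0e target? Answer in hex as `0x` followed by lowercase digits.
off 0x0e: read f2 e7 as little → 0xe7f2
  opcode bits[15:10]=0x39: bne/J
  imm@[9:0]=0x3f2 (s10→-14) ⇒ $-14
  target = base 0x1678 + off 0x0e + 2 + imm -14 = 0x167a

0x167a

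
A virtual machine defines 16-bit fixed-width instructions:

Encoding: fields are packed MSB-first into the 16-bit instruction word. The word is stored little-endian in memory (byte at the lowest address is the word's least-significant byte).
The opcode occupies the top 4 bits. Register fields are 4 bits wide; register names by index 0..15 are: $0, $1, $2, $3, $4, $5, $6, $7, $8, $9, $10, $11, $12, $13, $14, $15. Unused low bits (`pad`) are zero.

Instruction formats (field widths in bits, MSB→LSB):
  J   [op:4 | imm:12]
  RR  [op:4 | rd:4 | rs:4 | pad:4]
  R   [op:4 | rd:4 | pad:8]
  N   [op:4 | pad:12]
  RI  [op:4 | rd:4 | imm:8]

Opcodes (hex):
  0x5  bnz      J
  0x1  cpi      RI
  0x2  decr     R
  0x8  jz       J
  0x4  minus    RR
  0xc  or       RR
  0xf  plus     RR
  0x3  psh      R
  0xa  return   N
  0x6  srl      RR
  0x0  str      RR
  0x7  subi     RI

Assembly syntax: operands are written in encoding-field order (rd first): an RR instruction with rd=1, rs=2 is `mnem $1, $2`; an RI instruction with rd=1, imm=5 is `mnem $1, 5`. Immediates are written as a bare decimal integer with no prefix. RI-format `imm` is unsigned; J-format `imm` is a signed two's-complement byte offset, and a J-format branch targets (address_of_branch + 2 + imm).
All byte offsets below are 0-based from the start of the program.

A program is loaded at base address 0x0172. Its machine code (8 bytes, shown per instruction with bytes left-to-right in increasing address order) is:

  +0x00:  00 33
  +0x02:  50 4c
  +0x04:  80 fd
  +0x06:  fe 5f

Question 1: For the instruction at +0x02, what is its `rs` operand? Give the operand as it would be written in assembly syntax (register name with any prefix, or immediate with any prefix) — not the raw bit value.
$5

+0x02: 50 4c ⇒ word 0x4c50 (little)
  opcode bits[15:12]=0x4: minus/RR
  rd: (w>>8)&0xf=0xc → $12
  rs: (w>>4)&0xf=0x5 → $5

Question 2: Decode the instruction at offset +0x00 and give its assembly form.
psh $3

off 0x00: read 00 33 as little → 0x3300
  op=0x3300>>12=0x3 ⇒ psh (R)
  rd@[11:8]=0x3 ⇒ $3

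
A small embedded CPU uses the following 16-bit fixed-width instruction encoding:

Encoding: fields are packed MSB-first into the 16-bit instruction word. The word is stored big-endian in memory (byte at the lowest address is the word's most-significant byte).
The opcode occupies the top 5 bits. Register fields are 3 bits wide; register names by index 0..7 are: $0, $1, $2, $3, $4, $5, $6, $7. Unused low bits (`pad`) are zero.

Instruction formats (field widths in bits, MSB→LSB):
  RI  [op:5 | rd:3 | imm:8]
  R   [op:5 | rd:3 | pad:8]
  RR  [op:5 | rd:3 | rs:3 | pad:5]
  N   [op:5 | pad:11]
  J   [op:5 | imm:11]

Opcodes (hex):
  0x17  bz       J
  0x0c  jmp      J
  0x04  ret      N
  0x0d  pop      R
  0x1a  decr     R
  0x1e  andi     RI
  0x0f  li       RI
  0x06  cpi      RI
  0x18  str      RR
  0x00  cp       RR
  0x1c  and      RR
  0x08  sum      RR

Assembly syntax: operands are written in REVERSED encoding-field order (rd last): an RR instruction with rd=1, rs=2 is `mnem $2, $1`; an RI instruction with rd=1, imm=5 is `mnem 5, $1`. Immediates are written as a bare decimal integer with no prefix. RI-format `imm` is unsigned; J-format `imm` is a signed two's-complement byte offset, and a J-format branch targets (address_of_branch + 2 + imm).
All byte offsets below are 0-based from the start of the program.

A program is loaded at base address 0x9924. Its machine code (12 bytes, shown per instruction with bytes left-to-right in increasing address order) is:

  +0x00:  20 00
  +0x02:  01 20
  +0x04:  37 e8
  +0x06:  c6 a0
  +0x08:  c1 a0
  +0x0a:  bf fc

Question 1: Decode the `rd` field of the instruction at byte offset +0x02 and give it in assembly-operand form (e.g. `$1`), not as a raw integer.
$1

+0x02: 01 20 ⇒ word 0x0120 (big)
  top 5b → 0x0 → cp [RR]
  [10:8] rd=1 = $1
  [7:5] rs=1 = $1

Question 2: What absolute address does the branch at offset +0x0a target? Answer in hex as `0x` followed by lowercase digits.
0x992c

[0a] bf fc → 0xbffc
  top 5b → 0x17 → bz [J]
  imm: (w>>0)&0x7ff=0x7fc (s11→-4) → -4
  target = base 0x9924 + off 0x0a + 2 + imm -4 = 0x992c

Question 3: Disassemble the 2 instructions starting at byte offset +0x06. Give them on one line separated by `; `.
str $5, $6; str $5, $1

off 0x06: read c6 a0 as big → 0xc6a0
  top 5b → 0x18 → str [RR]
  [10:8] rd=6 = $6
  [7:5] rs=5 = $5
off 0x08: read c1 a0 as big → 0xc1a0
  top 5b → 0x18 → str [RR]
  [10:8] rd=1 = $1
  [7:5] rs=5 = $5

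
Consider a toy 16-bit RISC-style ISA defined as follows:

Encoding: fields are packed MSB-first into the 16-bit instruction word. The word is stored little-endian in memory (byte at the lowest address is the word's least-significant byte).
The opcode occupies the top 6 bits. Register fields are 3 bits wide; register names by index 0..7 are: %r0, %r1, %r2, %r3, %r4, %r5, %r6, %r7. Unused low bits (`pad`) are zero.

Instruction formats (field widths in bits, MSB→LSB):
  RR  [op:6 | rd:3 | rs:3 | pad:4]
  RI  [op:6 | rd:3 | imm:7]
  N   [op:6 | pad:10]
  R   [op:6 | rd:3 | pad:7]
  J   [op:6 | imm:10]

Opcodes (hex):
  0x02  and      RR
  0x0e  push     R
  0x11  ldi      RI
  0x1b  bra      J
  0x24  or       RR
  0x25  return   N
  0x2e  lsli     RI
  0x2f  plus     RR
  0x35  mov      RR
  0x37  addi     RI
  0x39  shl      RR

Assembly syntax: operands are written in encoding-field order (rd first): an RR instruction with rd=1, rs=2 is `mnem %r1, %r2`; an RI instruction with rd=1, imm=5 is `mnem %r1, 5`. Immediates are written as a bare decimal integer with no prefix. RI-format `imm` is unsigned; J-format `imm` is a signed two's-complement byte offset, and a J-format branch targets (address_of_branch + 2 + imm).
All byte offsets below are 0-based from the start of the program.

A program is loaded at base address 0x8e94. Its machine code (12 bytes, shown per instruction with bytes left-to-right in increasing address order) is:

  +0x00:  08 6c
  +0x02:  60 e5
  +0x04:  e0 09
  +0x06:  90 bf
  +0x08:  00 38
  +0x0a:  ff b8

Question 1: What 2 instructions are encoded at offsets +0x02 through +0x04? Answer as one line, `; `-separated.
shl %r2, %r6; and %r3, %r6

[02] 60 e5 → 0xe560
  op=0xe560>>10=0x39 ⇒ shl (RR)
  rd: (w>>7)&0x7=0x2 → %r2
  rs: (w>>4)&0x7=0x6 → %r6
[04] e0 09 → 0x09e0
  op=0x09e0>>10=0x2 ⇒ and (RR)
  rd: (w>>7)&0x7=0x3 → %r3
  rs: (w>>4)&0x7=0x6 → %r6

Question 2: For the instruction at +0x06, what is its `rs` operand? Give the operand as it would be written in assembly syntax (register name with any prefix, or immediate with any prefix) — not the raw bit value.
%r1

+0x06: 90 bf ⇒ word 0xbf90 (little)
  opcode bits[15:10]=0x2f: plus/RR
  rd@[9:7]=0x7 ⇒ %r7
  rs@[6:4]=0x1 ⇒ %r1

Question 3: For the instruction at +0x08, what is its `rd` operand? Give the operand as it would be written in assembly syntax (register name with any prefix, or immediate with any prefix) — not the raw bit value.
%r0

@+08  little-endian(00 38) = 0x3800
  op=0x3800>>10=0xe ⇒ push (R)
  rd@[9:7]=0x0 ⇒ %r0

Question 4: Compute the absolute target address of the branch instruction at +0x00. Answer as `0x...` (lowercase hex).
0x8e9e

[00] 08 6c → 0x6c08
  op=0x6c08>>10=0x1b ⇒ bra (J)
  imm: (w>>0)&0x3ff=0x8 → 8
  target = base 0x8e94 + off 0x00 + 2 + imm 8 = 0x8e9e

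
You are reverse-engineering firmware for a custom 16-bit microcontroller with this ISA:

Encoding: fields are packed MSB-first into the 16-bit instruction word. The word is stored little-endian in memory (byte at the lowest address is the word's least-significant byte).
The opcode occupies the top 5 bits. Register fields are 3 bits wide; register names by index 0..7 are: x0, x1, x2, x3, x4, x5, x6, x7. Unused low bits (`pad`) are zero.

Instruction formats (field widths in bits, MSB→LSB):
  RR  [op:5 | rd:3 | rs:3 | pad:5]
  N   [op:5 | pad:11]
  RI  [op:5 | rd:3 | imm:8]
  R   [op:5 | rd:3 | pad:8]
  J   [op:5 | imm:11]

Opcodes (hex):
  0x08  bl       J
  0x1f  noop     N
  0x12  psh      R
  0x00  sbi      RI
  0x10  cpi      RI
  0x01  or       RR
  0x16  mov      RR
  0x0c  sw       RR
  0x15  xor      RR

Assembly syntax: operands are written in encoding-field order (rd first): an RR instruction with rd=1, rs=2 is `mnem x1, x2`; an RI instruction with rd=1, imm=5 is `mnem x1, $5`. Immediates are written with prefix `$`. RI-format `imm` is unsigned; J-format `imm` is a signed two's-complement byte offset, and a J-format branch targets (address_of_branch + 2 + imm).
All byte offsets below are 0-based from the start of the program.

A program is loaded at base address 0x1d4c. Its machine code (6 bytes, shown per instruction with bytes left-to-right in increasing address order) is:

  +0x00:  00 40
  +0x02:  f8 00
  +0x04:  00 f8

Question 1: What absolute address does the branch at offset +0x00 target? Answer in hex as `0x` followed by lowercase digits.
+0x00: 00 40 ⇒ word 0x4000 (little)
  op=0x4000>>11=0x8 ⇒ bl (J)
  [10:0] imm=0 = $0
  target = base 0x1d4c + off 0x00 + 2 + imm 0 = 0x1d4e

0x1d4e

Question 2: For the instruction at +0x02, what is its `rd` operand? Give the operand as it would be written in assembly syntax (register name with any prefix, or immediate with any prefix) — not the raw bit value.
x0

[02] f8 00 → 0x00f8
  top 5b → 0x0 → sbi [RI]
  rd: (w>>8)&0x7=0x0 → x0
  imm: (w>>0)&0xff=0xf8 → $248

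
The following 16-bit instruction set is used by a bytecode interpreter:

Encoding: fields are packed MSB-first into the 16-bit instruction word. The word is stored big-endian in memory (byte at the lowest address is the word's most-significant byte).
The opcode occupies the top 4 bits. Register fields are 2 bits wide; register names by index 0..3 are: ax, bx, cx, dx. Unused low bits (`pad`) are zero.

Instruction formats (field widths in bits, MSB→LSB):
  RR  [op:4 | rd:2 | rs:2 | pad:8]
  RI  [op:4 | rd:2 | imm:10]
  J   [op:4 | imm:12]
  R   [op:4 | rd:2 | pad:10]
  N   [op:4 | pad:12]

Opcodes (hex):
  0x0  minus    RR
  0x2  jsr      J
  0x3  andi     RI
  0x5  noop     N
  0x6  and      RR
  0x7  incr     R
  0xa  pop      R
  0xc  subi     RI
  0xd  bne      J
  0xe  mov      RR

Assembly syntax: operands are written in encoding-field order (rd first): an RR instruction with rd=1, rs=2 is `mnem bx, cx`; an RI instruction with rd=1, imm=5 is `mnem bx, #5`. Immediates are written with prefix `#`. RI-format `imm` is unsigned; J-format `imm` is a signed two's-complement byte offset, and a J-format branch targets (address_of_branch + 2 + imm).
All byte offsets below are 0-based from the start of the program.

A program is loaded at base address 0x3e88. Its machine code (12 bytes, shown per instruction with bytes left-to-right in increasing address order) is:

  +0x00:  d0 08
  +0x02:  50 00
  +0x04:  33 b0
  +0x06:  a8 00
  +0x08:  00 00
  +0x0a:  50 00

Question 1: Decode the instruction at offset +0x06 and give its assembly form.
+0x06: a8 00 ⇒ word 0xa800 (big)
  op=0xa800>>12=0xa ⇒ pop (R)
  [11:10] rd=2 = cx

pop cx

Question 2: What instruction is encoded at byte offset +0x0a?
noop

off 0x0a: read 50 00 as big → 0x5000
  opcode bits[15:12]=0x5: noop/N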